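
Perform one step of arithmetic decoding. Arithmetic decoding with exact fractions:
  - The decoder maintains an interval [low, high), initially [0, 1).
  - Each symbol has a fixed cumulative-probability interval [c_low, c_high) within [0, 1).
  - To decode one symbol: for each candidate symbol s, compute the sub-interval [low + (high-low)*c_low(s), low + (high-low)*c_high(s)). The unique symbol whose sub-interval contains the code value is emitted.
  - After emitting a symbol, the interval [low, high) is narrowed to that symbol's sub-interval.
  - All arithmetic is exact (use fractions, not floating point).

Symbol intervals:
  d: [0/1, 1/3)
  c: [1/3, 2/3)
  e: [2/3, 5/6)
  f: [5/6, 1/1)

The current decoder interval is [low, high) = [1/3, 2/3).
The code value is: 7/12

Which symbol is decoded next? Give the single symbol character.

Interval width = high − low = 2/3 − 1/3 = 1/3
Scaled code = (code − low) / width = (7/12 − 1/3) / 1/3 = 3/4
  d: [0/1, 1/3) 
  c: [1/3, 2/3) 
  e: [2/3, 5/6) ← scaled code falls here ✓
  f: [5/6, 1/1) 

Answer: e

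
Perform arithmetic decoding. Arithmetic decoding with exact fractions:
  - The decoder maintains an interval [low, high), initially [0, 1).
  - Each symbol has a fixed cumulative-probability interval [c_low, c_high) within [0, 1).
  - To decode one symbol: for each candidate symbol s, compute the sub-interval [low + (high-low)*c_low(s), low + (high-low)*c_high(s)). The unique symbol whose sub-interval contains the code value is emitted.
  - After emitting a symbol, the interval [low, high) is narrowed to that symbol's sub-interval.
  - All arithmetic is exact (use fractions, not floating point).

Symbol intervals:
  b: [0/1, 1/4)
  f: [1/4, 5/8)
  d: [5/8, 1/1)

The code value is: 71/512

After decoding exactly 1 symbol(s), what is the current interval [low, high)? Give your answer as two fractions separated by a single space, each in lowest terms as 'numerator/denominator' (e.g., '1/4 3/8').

Answer: 0/1 1/4

Derivation:
Step 1: interval [0/1, 1/1), width = 1/1 - 0/1 = 1/1
  'b': [0/1 + 1/1*0/1, 0/1 + 1/1*1/4) = [0/1, 1/4) <- contains code 71/512
  'f': [0/1 + 1/1*1/4, 0/1 + 1/1*5/8) = [1/4, 5/8)
  'd': [0/1 + 1/1*5/8, 0/1 + 1/1*1/1) = [5/8, 1/1)
  emit 'b', narrow to [0/1, 1/4)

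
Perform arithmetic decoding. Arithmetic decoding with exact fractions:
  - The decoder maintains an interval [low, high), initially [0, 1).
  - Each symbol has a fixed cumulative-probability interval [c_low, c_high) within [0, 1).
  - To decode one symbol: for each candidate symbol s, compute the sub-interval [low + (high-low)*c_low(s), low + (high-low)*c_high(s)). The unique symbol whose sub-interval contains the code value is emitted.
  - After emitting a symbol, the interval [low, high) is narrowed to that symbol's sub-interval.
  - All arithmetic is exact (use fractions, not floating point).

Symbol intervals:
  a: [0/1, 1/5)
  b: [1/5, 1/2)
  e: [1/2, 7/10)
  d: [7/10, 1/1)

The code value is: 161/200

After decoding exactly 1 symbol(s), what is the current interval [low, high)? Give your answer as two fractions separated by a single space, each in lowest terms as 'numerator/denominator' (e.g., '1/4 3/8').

Answer: 7/10 1/1

Derivation:
Step 1: interval [0/1, 1/1), width = 1/1 - 0/1 = 1/1
  'a': [0/1 + 1/1*0/1, 0/1 + 1/1*1/5) = [0/1, 1/5)
  'b': [0/1 + 1/1*1/5, 0/1 + 1/1*1/2) = [1/5, 1/2)
  'e': [0/1 + 1/1*1/2, 0/1 + 1/1*7/10) = [1/2, 7/10)
  'd': [0/1 + 1/1*7/10, 0/1 + 1/1*1/1) = [7/10, 1/1) <- contains code 161/200
  emit 'd', narrow to [7/10, 1/1)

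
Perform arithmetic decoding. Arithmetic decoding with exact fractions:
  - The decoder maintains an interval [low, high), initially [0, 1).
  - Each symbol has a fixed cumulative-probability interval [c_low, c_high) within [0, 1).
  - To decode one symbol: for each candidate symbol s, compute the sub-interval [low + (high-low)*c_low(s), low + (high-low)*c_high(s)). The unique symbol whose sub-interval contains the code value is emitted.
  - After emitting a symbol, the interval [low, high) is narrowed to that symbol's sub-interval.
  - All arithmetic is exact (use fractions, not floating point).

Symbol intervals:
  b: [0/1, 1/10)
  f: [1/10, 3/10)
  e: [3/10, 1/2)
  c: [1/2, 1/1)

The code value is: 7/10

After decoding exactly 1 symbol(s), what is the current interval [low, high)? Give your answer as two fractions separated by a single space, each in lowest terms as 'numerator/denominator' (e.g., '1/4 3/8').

Step 1: interval [0/1, 1/1), width = 1/1 - 0/1 = 1/1
  'b': [0/1 + 1/1*0/1, 0/1 + 1/1*1/10) = [0/1, 1/10)
  'f': [0/1 + 1/1*1/10, 0/1 + 1/1*3/10) = [1/10, 3/10)
  'e': [0/1 + 1/1*3/10, 0/1 + 1/1*1/2) = [3/10, 1/2)
  'c': [0/1 + 1/1*1/2, 0/1 + 1/1*1/1) = [1/2, 1/1) <- contains code 7/10
  emit 'c', narrow to [1/2, 1/1)

Answer: 1/2 1/1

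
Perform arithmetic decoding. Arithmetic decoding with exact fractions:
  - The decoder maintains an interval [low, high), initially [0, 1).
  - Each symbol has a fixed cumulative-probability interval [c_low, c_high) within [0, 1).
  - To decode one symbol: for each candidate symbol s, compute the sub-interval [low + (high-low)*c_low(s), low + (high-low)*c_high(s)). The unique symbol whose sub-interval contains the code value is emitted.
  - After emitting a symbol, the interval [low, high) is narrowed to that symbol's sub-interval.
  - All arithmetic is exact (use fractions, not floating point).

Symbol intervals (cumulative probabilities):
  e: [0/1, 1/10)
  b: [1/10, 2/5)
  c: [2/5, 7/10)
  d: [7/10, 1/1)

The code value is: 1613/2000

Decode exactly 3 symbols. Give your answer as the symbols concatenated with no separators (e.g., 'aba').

Answer: dbd

Derivation:
Step 1: interval [0/1, 1/1), width = 1/1 - 0/1 = 1/1
  'e': [0/1 + 1/1*0/1, 0/1 + 1/1*1/10) = [0/1, 1/10)
  'b': [0/1 + 1/1*1/10, 0/1 + 1/1*2/5) = [1/10, 2/5)
  'c': [0/1 + 1/1*2/5, 0/1 + 1/1*7/10) = [2/5, 7/10)
  'd': [0/1 + 1/1*7/10, 0/1 + 1/1*1/1) = [7/10, 1/1) <- contains code 1613/2000
  emit 'd', narrow to [7/10, 1/1)
Step 2: interval [7/10, 1/1), width = 1/1 - 7/10 = 3/10
  'e': [7/10 + 3/10*0/1, 7/10 + 3/10*1/10) = [7/10, 73/100)
  'b': [7/10 + 3/10*1/10, 7/10 + 3/10*2/5) = [73/100, 41/50) <- contains code 1613/2000
  'c': [7/10 + 3/10*2/5, 7/10 + 3/10*7/10) = [41/50, 91/100)
  'd': [7/10 + 3/10*7/10, 7/10 + 3/10*1/1) = [91/100, 1/1)
  emit 'b', narrow to [73/100, 41/50)
Step 3: interval [73/100, 41/50), width = 41/50 - 73/100 = 9/100
  'e': [73/100 + 9/100*0/1, 73/100 + 9/100*1/10) = [73/100, 739/1000)
  'b': [73/100 + 9/100*1/10, 73/100 + 9/100*2/5) = [739/1000, 383/500)
  'c': [73/100 + 9/100*2/5, 73/100 + 9/100*7/10) = [383/500, 793/1000)
  'd': [73/100 + 9/100*7/10, 73/100 + 9/100*1/1) = [793/1000, 41/50) <- contains code 1613/2000
  emit 'd', narrow to [793/1000, 41/50)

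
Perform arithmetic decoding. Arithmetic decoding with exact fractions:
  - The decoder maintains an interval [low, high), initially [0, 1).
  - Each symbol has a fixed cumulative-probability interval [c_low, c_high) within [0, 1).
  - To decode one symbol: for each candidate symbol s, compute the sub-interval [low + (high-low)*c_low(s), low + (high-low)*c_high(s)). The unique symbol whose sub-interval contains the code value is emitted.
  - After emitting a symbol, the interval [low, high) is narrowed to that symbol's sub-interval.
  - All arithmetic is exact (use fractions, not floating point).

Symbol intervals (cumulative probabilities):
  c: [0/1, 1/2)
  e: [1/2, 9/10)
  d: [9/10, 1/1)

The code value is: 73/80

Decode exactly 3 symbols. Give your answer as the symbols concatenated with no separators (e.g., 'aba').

Step 1: interval [0/1, 1/1), width = 1/1 - 0/1 = 1/1
  'c': [0/1 + 1/1*0/1, 0/1 + 1/1*1/2) = [0/1, 1/2)
  'e': [0/1 + 1/1*1/2, 0/1 + 1/1*9/10) = [1/2, 9/10)
  'd': [0/1 + 1/1*9/10, 0/1 + 1/1*1/1) = [9/10, 1/1) <- contains code 73/80
  emit 'd', narrow to [9/10, 1/1)
Step 2: interval [9/10, 1/1), width = 1/1 - 9/10 = 1/10
  'c': [9/10 + 1/10*0/1, 9/10 + 1/10*1/2) = [9/10, 19/20) <- contains code 73/80
  'e': [9/10 + 1/10*1/2, 9/10 + 1/10*9/10) = [19/20, 99/100)
  'd': [9/10 + 1/10*9/10, 9/10 + 1/10*1/1) = [99/100, 1/1)
  emit 'c', narrow to [9/10, 19/20)
Step 3: interval [9/10, 19/20), width = 19/20 - 9/10 = 1/20
  'c': [9/10 + 1/20*0/1, 9/10 + 1/20*1/2) = [9/10, 37/40) <- contains code 73/80
  'e': [9/10 + 1/20*1/2, 9/10 + 1/20*9/10) = [37/40, 189/200)
  'd': [9/10 + 1/20*9/10, 9/10 + 1/20*1/1) = [189/200, 19/20)
  emit 'c', narrow to [9/10, 37/40)

Answer: dcc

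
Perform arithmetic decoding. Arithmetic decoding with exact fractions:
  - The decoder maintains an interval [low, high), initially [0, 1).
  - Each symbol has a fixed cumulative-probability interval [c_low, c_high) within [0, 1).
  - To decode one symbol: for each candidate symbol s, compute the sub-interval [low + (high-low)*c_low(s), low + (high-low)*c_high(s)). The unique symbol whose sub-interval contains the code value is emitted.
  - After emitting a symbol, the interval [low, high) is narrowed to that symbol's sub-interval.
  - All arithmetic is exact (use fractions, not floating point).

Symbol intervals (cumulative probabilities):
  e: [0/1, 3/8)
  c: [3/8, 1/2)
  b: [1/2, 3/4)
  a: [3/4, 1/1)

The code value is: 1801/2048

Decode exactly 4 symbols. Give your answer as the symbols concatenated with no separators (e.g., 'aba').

Step 1: interval [0/1, 1/1), width = 1/1 - 0/1 = 1/1
  'e': [0/1 + 1/1*0/1, 0/1 + 1/1*3/8) = [0/1, 3/8)
  'c': [0/1 + 1/1*3/8, 0/1 + 1/1*1/2) = [3/8, 1/2)
  'b': [0/1 + 1/1*1/2, 0/1 + 1/1*3/4) = [1/2, 3/4)
  'a': [0/1 + 1/1*3/4, 0/1 + 1/1*1/1) = [3/4, 1/1) <- contains code 1801/2048
  emit 'a', narrow to [3/4, 1/1)
Step 2: interval [3/4, 1/1), width = 1/1 - 3/4 = 1/4
  'e': [3/4 + 1/4*0/1, 3/4 + 1/4*3/8) = [3/4, 27/32)
  'c': [3/4 + 1/4*3/8, 3/4 + 1/4*1/2) = [27/32, 7/8)
  'b': [3/4 + 1/4*1/2, 3/4 + 1/4*3/4) = [7/8, 15/16) <- contains code 1801/2048
  'a': [3/4 + 1/4*3/4, 3/4 + 1/4*1/1) = [15/16, 1/1)
  emit 'b', narrow to [7/8, 15/16)
Step 3: interval [7/8, 15/16), width = 15/16 - 7/8 = 1/16
  'e': [7/8 + 1/16*0/1, 7/8 + 1/16*3/8) = [7/8, 115/128) <- contains code 1801/2048
  'c': [7/8 + 1/16*3/8, 7/8 + 1/16*1/2) = [115/128, 29/32)
  'b': [7/8 + 1/16*1/2, 7/8 + 1/16*3/4) = [29/32, 59/64)
  'a': [7/8 + 1/16*3/4, 7/8 + 1/16*1/1) = [59/64, 15/16)
  emit 'e', narrow to [7/8, 115/128)
Step 4: interval [7/8, 115/128), width = 115/128 - 7/8 = 3/128
  'e': [7/8 + 3/128*0/1, 7/8 + 3/128*3/8) = [7/8, 905/1024) <- contains code 1801/2048
  'c': [7/8 + 3/128*3/8, 7/8 + 3/128*1/2) = [905/1024, 227/256)
  'b': [7/8 + 3/128*1/2, 7/8 + 3/128*3/4) = [227/256, 457/512)
  'a': [7/8 + 3/128*3/4, 7/8 + 3/128*1/1) = [457/512, 115/128)
  emit 'e', narrow to [7/8, 905/1024)

Answer: abee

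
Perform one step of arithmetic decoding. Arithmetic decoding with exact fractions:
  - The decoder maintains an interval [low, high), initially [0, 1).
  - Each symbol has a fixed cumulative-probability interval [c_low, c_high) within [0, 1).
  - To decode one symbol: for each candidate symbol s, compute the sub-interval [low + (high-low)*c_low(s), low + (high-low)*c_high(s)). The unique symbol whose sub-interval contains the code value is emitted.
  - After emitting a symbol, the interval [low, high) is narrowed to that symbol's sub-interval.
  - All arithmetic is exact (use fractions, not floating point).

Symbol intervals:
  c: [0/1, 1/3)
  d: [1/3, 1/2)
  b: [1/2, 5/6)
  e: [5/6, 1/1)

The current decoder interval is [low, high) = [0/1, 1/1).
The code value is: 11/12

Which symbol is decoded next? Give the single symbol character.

Interval width = high − low = 1/1 − 0/1 = 1/1
Scaled code = (code − low) / width = (11/12 − 0/1) / 1/1 = 11/12
  c: [0/1, 1/3) 
  d: [1/3, 1/2) 
  b: [1/2, 5/6) 
  e: [5/6, 1/1) ← scaled code falls here ✓

Answer: e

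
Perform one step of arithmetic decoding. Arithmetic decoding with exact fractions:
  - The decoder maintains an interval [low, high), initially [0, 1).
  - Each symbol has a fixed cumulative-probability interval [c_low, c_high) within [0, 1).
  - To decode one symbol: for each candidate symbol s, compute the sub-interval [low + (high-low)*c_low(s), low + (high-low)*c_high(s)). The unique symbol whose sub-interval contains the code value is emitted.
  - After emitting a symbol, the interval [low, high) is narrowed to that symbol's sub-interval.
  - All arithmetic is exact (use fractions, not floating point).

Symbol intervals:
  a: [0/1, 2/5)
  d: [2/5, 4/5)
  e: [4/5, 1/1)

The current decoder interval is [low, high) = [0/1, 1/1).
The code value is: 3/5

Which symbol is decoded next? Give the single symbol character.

Interval width = high − low = 1/1 − 0/1 = 1/1
Scaled code = (code − low) / width = (3/5 − 0/1) / 1/1 = 3/5
  a: [0/1, 2/5) 
  d: [2/5, 4/5) ← scaled code falls here ✓
  e: [4/5, 1/1) 

Answer: d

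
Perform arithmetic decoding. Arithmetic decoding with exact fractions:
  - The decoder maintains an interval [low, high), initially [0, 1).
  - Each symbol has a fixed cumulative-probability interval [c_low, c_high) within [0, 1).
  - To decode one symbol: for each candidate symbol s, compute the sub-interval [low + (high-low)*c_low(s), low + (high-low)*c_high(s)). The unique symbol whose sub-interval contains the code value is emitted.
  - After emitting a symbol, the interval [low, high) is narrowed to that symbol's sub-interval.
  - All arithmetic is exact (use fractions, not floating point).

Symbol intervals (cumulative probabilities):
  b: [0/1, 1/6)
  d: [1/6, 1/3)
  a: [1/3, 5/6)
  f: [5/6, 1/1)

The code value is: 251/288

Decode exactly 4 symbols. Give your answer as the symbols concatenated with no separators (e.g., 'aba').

Step 1: interval [0/1, 1/1), width = 1/1 - 0/1 = 1/1
  'b': [0/1 + 1/1*0/1, 0/1 + 1/1*1/6) = [0/1, 1/6)
  'd': [0/1 + 1/1*1/6, 0/1 + 1/1*1/3) = [1/6, 1/3)
  'a': [0/1 + 1/1*1/3, 0/1 + 1/1*5/6) = [1/3, 5/6)
  'f': [0/1 + 1/1*5/6, 0/1 + 1/1*1/1) = [5/6, 1/1) <- contains code 251/288
  emit 'f', narrow to [5/6, 1/1)
Step 2: interval [5/6, 1/1), width = 1/1 - 5/6 = 1/6
  'b': [5/6 + 1/6*0/1, 5/6 + 1/6*1/6) = [5/6, 31/36)
  'd': [5/6 + 1/6*1/6, 5/6 + 1/6*1/3) = [31/36, 8/9) <- contains code 251/288
  'a': [5/6 + 1/6*1/3, 5/6 + 1/6*5/6) = [8/9, 35/36)
  'f': [5/6 + 1/6*5/6, 5/6 + 1/6*1/1) = [35/36, 1/1)
  emit 'd', narrow to [31/36, 8/9)
Step 3: interval [31/36, 8/9), width = 8/9 - 31/36 = 1/36
  'b': [31/36 + 1/36*0/1, 31/36 + 1/36*1/6) = [31/36, 187/216)
  'd': [31/36 + 1/36*1/6, 31/36 + 1/36*1/3) = [187/216, 47/54)
  'a': [31/36 + 1/36*1/3, 31/36 + 1/36*5/6) = [47/54, 191/216) <- contains code 251/288
  'f': [31/36 + 1/36*5/6, 31/36 + 1/36*1/1) = [191/216, 8/9)
  emit 'a', narrow to [47/54, 191/216)
Step 4: interval [47/54, 191/216), width = 191/216 - 47/54 = 1/72
  'b': [47/54 + 1/72*0/1, 47/54 + 1/72*1/6) = [47/54, 377/432) <- contains code 251/288
  'd': [47/54 + 1/72*1/6, 47/54 + 1/72*1/3) = [377/432, 7/8)
  'a': [47/54 + 1/72*1/3, 47/54 + 1/72*5/6) = [7/8, 127/144)
  'f': [47/54 + 1/72*5/6, 47/54 + 1/72*1/1) = [127/144, 191/216)
  emit 'b', narrow to [47/54, 377/432)

Answer: fdab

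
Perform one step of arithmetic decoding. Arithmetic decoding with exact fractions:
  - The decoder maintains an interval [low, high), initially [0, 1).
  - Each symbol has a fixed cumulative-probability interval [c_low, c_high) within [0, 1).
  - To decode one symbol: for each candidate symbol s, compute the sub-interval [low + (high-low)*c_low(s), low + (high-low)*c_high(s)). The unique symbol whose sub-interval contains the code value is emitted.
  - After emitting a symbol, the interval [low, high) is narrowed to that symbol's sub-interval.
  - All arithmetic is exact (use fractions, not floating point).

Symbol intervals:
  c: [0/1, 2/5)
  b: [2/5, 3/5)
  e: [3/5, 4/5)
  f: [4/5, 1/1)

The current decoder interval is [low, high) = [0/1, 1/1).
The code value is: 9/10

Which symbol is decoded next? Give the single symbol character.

Interval width = high − low = 1/1 − 0/1 = 1/1
Scaled code = (code − low) / width = (9/10 − 0/1) / 1/1 = 9/10
  c: [0/1, 2/5) 
  b: [2/5, 3/5) 
  e: [3/5, 4/5) 
  f: [4/5, 1/1) ← scaled code falls here ✓

Answer: f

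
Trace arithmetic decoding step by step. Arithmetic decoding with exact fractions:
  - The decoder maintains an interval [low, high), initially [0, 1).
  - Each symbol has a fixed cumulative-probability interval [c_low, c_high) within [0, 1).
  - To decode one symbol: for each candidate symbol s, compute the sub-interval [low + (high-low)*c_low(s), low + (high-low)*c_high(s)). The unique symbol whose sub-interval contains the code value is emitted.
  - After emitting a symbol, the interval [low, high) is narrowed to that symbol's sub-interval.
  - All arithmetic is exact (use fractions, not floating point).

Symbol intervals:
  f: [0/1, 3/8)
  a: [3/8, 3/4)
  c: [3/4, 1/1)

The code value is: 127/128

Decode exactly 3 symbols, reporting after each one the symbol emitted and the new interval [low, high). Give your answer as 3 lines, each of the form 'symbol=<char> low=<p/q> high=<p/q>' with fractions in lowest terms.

Answer: symbol=c low=3/4 high=1/1
symbol=c low=15/16 high=1/1
symbol=c low=63/64 high=1/1

Derivation:
Step 1: interval [0/1, 1/1), width = 1/1 - 0/1 = 1/1
  'f': [0/1 + 1/1*0/1, 0/1 + 1/1*3/8) = [0/1, 3/8)
  'a': [0/1 + 1/1*3/8, 0/1 + 1/1*3/4) = [3/8, 3/4)
  'c': [0/1 + 1/1*3/4, 0/1 + 1/1*1/1) = [3/4, 1/1) <- contains code 127/128
  emit 'c', narrow to [3/4, 1/1)
Step 2: interval [3/4, 1/1), width = 1/1 - 3/4 = 1/4
  'f': [3/4 + 1/4*0/1, 3/4 + 1/4*3/8) = [3/4, 27/32)
  'a': [3/4 + 1/4*3/8, 3/4 + 1/4*3/4) = [27/32, 15/16)
  'c': [3/4 + 1/4*3/4, 3/4 + 1/4*1/1) = [15/16, 1/1) <- contains code 127/128
  emit 'c', narrow to [15/16, 1/1)
Step 3: interval [15/16, 1/1), width = 1/1 - 15/16 = 1/16
  'f': [15/16 + 1/16*0/1, 15/16 + 1/16*3/8) = [15/16, 123/128)
  'a': [15/16 + 1/16*3/8, 15/16 + 1/16*3/4) = [123/128, 63/64)
  'c': [15/16 + 1/16*3/4, 15/16 + 1/16*1/1) = [63/64, 1/1) <- contains code 127/128
  emit 'c', narrow to [63/64, 1/1)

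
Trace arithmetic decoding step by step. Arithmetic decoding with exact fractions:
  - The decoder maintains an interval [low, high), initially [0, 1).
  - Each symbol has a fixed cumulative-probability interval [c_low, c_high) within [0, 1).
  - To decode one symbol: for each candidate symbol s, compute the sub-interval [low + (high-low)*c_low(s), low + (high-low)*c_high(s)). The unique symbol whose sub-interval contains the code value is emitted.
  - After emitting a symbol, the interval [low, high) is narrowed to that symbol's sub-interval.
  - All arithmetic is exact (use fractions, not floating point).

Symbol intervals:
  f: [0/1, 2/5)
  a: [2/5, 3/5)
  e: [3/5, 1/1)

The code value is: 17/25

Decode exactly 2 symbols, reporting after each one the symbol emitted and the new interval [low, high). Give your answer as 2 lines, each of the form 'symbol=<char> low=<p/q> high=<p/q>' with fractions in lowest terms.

Answer: symbol=e low=3/5 high=1/1
symbol=f low=3/5 high=19/25

Derivation:
Step 1: interval [0/1, 1/1), width = 1/1 - 0/1 = 1/1
  'f': [0/1 + 1/1*0/1, 0/1 + 1/1*2/5) = [0/1, 2/5)
  'a': [0/1 + 1/1*2/5, 0/1 + 1/1*3/5) = [2/5, 3/5)
  'e': [0/1 + 1/1*3/5, 0/1 + 1/1*1/1) = [3/5, 1/1) <- contains code 17/25
  emit 'e', narrow to [3/5, 1/1)
Step 2: interval [3/5, 1/1), width = 1/1 - 3/5 = 2/5
  'f': [3/5 + 2/5*0/1, 3/5 + 2/5*2/5) = [3/5, 19/25) <- contains code 17/25
  'a': [3/5 + 2/5*2/5, 3/5 + 2/5*3/5) = [19/25, 21/25)
  'e': [3/5 + 2/5*3/5, 3/5 + 2/5*1/1) = [21/25, 1/1)
  emit 'f', narrow to [3/5, 19/25)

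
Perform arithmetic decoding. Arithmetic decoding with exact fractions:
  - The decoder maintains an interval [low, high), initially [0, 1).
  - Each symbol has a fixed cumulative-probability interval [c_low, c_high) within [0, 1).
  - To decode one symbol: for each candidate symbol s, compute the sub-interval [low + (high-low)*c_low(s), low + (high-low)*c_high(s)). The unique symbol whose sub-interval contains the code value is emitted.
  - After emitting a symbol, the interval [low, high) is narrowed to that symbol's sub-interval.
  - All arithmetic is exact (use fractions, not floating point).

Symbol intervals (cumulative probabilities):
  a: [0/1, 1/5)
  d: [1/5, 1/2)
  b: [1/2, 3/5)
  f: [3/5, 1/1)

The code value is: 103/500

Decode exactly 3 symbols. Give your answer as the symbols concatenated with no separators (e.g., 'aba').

Step 1: interval [0/1, 1/1), width = 1/1 - 0/1 = 1/1
  'a': [0/1 + 1/1*0/1, 0/1 + 1/1*1/5) = [0/1, 1/5)
  'd': [0/1 + 1/1*1/5, 0/1 + 1/1*1/2) = [1/5, 1/2) <- contains code 103/500
  'b': [0/1 + 1/1*1/2, 0/1 + 1/1*3/5) = [1/2, 3/5)
  'f': [0/1 + 1/1*3/5, 0/1 + 1/1*1/1) = [3/5, 1/1)
  emit 'd', narrow to [1/5, 1/2)
Step 2: interval [1/5, 1/2), width = 1/2 - 1/5 = 3/10
  'a': [1/5 + 3/10*0/1, 1/5 + 3/10*1/5) = [1/5, 13/50) <- contains code 103/500
  'd': [1/5 + 3/10*1/5, 1/5 + 3/10*1/2) = [13/50, 7/20)
  'b': [1/5 + 3/10*1/2, 1/5 + 3/10*3/5) = [7/20, 19/50)
  'f': [1/5 + 3/10*3/5, 1/5 + 3/10*1/1) = [19/50, 1/2)
  emit 'a', narrow to [1/5, 13/50)
Step 3: interval [1/5, 13/50), width = 13/50 - 1/5 = 3/50
  'a': [1/5 + 3/50*0/1, 1/5 + 3/50*1/5) = [1/5, 53/250) <- contains code 103/500
  'd': [1/5 + 3/50*1/5, 1/5 + 3/50*1/2) = [53/250, 23/100)
  'b': [1/5 + 3/50*1/2, 1/5 + 3/50*3/5) = [23/100, 59/250)
  'f': [1/5 + 3/50*3/5, 1/5 + 3/50*1/1) = [59/250, 13/50)
  emit 'a', narrow to [1/5, 53/250)

Answer: daa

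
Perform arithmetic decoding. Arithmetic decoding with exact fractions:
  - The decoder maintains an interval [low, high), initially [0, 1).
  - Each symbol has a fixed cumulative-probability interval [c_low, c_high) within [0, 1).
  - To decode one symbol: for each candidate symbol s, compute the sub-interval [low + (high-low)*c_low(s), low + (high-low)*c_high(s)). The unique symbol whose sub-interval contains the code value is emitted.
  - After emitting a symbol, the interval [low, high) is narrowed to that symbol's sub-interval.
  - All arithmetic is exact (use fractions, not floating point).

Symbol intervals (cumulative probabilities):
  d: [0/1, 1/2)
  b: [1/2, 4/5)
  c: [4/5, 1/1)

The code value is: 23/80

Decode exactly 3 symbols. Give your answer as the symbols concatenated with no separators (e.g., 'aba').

Answer: dbd

Derivation:
Step 1: interval [0/1, 1/1), width = 1/1 - 0/1 = 1/1
  'd': [0/1 + 1/1*0/1, 0/1 + 1/1*1/2) = [0/1, 1/2) <- contains code 23/80
  'b': [0/1 + 1/1*1/2, 0/1 + 1/1*4/5) = [1/2, 4/5)
  'c': [0/1 + 1/1*4/5, 0/1 + 1/1*1/1) = [4/5, 1/1)
  emit 'd', narrow to [0/1, 1/2)
Step 2: interval [0/1, 1/2), width = 1/2 - 0/1 = 1/2
  'd': [0/1 + 1/2*0/1, 0/1 + 1/2*1/2) = [0/1, 1/4)
  'b': [0/1 + 1/2*1/2, 0/1 + 1/2*4/5) = [1/4, 2/5) <- contains code 23/80
  'c': [0/1 + 1/2*4/5, 0/1 + 1/2*1/1) = [2/5, 1/2)
  emit 'b', narrow to [1/4, 2/5)
Step 3: interval [1/4, 2/5), width = 2/5 - 1/4 = 3/20
  'd': [1/4 + 3/20*0/1, 1/4 + 3/20*1/2) = [1/4, 13/40) <- contains code 23/80
  'b': [1/4 + 3/20*1/2, 1/4 + 3/20*4/5) = [13/40, 37/100)
  'c': [1/4 + 3/20*4/5, 1/4 + 3/20*1/1) = [37/100, 2/5)
  emit 'd', narrow to [1/4, 13/40)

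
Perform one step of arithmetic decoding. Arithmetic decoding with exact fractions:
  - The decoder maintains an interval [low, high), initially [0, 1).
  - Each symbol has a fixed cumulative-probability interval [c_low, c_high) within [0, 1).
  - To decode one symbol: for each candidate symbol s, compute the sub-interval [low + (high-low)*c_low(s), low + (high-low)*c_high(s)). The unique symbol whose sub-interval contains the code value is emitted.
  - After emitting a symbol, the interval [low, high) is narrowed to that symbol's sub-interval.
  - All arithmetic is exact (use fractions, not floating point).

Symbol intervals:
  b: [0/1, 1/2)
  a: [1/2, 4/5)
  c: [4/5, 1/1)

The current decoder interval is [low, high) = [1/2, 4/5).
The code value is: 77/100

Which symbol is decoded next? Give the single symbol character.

Answer: c

Derivation:
Interval width = high − low = 4/5 − 1/2 = 3/10
Scaled code = (code − low) / width = (77/100 − 1/2) / 3/10 = 9/10
  b: [0/1, 1/2) 
  a: [1/2, 4/5) 
  c: [4/5, 1/1) ← scaled code falls here ✓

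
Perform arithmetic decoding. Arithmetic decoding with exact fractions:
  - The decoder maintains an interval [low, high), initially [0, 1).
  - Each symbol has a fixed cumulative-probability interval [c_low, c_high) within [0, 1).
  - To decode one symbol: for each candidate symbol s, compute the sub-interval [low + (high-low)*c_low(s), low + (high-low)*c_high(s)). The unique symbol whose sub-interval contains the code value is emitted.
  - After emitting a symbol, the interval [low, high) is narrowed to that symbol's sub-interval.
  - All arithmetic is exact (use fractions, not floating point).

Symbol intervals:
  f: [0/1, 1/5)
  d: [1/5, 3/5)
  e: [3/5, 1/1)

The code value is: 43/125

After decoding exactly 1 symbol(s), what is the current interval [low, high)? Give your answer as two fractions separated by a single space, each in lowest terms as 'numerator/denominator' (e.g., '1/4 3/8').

Answer: 1/5 3/5

Derivation:
Step 1: interval [0/1, 1/1), width = 1/1 - 0/1 = 1/1
  'f': [0/1 + 1/1*0/1, 0/1 + 1/1*1/5) = [0/1, 1/5)
  'd': [0/1 + 1/1*1/5, 0/1 + 1/1*3/5) = [1/5, 3/5) <- contains code 43/125
  'e': [0/1 + 1/1*3/5, 0/1 + 1/1*1/1) = [3/5, 1/1)
  emit 'd', narrow to [1/5, 3/5)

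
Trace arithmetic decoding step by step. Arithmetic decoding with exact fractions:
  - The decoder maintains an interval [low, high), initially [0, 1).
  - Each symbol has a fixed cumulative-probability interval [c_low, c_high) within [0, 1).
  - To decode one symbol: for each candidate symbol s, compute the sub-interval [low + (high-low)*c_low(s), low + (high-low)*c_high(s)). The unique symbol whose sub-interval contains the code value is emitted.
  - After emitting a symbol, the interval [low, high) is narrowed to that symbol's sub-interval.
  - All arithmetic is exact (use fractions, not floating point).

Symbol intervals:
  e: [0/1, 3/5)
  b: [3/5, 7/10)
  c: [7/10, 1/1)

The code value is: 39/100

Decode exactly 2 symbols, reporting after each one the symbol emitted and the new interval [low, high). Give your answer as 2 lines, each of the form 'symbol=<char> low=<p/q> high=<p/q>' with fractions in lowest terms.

Step 1: interval [0/1, 1/1), width = 1/1 - 0/1 = 1/1
  'e': [0/1 + 1/1*0/1, 0/1 + 1/1*3/5) = [0/1, 3/5) <- contains code 39/100
  'b': [0/1 + 1/1*3/5, 0/1 + 1/1*7/10) = [3/5, 7/10)
  'c': [0/1 + 1/1*7/10, 0/1 + 1/1*1/1) = [7/10, 1/1)
  emit 'e', narrow to [0/1, 3/5)
Step 2: interval [0/1, 3/5), width = 3/5 - 0/1 = 3/5
  'e': [0/1 + 3/5*0/1, 0/1 + 3/5*3/5) = [0/1, 9/25)
  'b': [0/1 + 3/5*3/5, 0/1 + 3/5*7/10) = [9/25, 21/50) <- contains code 39/100
  'c': [0/1 + 3/5*7/10, 0/1 + 3/5*1/1) = [21/50, 3/5)
  emit 'b', narrow to [9/25, 21/50)

Answer: symbol=e low=0/1 high=3/5
symbol=b low=9/25 high=21/50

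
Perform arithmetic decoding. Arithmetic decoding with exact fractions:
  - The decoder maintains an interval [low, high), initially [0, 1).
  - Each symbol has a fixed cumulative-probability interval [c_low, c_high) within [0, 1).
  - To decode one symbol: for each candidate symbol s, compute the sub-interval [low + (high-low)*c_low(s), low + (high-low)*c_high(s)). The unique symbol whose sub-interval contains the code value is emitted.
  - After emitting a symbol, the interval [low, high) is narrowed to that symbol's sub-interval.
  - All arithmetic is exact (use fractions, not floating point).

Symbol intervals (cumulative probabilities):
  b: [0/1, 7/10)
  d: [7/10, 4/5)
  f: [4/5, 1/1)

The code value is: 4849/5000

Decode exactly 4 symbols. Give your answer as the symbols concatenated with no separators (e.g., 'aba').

Answer: ffbb

Derivation:
Step 1: interval [0/1, 1/1), width = 1/1 - 0/1 = 1/1
  'b': [0/1 + 1/1*0/1, 0/1 + 1/1*7/10) = [0/1, 7/10)
  'd': [0/1 + 1/1*7/10, 0/1 + 1/1*4/5) = [7/10, 4/5)
  'f': [0/1 + 1/1*4/5, 0/1 + 1/1*1/1) = [4/5, 1/1) <- contains code 4849/5000
  emit 'f', narrow to [4/5, 1/1)
Step 2: interval [4/5, 1/1), width = 1/1 - 4/5 = 1/5
  'b': [4/5 + 1/5*0/1, 4/5 + 1/5*7/10) = [4/5, 47/50)
  'd': [4/5 + 1/5*7/10, 4/5 + 1/5*4/5) = [47/50, 24/25)
  'f': [4/5 + 1/5*4/5, 4/5 + 1/5*1/1) = [24/25, 1/1) <- contains code 4849/5000
  emit 'f', narrow to [24/25, 1/1)
Step 3: interval [24/25, 1/1), width = 1/1 - 24/25 = 1/25
  'b': [24/25 + 1/25*0/1, 24/25 + 1/25*7/10) = [24/25, 247/250) <- contains code 4849/5000
  'd': [24/25 + 1/25*7/10, 24/25 + 1/25*4/5) = [247/250, 124/125)
  'f': [24/25 + 1/25*4/5, 24/25 + 1/25*1/1) = [124/125, 1/1)
  emit 'b', narrow to [24/25, 247/250)
Step 4: interval [24/25, 247/250), width = 247/250 - 24/25 = 7/250
  'b': [24/25 + 7/250*0/1, 24/25 + 7/250*7/10) = [24/25, 2449/2500) <- contains code 4849/5000
  'd': [24/25 + 7/250*7/10, 24/25 + 7/250*4/5) = [2449/2500, 614/625)
  'f': [24/25 + 7/250*4/5, 24/25 + 7/250*1/1) = [614/625, 247/250)
  emit 'b', narrow to [24/25, 2449/2500)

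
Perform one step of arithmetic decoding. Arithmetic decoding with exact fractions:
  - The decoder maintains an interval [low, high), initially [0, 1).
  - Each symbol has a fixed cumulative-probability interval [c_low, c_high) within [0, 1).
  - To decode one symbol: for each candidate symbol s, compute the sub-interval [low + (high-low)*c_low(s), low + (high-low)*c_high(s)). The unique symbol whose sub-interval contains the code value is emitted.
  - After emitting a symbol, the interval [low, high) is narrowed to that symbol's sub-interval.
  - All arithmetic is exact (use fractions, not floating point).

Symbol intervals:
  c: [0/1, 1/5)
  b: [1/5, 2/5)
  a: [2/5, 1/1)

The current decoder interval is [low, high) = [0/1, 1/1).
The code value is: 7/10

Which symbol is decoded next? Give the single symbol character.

Interval width = high − low = 1/1 − 0/1 = 1/1
Scaled code = (code − low) / width = (7/10 − 0/1) / 1/1 = 7/10
  c: [0/1, 1/5) 
  b: [1/5, 2/5) 
  a: [2/5, 1/1) ← scaled code falls here ✓

Answer: a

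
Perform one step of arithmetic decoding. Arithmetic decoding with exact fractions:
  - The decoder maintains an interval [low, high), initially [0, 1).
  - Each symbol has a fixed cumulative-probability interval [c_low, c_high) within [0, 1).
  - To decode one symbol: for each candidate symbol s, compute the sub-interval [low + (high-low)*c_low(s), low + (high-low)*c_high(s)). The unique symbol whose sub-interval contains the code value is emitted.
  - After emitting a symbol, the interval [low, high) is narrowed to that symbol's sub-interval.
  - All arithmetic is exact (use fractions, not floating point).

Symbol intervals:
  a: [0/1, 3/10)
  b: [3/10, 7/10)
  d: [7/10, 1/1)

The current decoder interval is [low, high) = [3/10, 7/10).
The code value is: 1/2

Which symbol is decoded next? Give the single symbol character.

Interval width = high − low = 7/10 − 3/10 = 2/5
Scaled code = (code − low) / width = (1/2 − 3/10) / 2/5 = 1/2
  a: [0/1, 3/10) 
  b: [3/10, 7/10) ← scaled code falls here ✓
  d: [7/10, 1/1) 

Answer: b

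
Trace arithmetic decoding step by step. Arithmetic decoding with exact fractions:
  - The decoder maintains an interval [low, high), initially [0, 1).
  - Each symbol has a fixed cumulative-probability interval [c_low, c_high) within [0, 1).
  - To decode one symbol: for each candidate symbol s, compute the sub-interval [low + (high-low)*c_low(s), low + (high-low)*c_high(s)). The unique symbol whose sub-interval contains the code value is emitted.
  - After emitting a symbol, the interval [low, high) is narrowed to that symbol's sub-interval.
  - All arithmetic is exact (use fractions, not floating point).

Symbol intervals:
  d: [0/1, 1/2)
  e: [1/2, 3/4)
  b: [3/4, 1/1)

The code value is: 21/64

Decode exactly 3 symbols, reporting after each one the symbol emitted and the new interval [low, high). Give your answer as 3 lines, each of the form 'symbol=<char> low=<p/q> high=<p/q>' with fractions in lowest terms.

Answer: symbol=d low=0/1 high=1/2
symbol=e low=1/4 high=3/8
symbol=e low=5/16 high=11/32

Derivation:
Step 1: interval [0/1, 1/1), width = 1/1 - 0/1 = 1/1
  'd': [0/1 + 1/1*0/1, 0/1 + 1/1*1/2) = [0/1, 1/2) <- contains code 21/64
  'e': [0/1 + 1/1*1/2, 0/1 + 1/1*3/4) = [1/2, 3/4)
  'b': [0/1 + 1/1*3/4, 0/1 + 1/1*1/1) = [3/4, 1/1)
  emit 'd', narrow to [0/1, 1/2)
Step 2: interval [0/1, 1/2), width = 1/2 - 0/1 = 1/2
  'd': [0/1 + 1/2*0/1, 0/1 + 1/2*1/2) = [0/1, 1/4)
  'e': [0/1 + 1/2*1/2, 0/1 + 1/2*3/4) = [1/4, 3/8) <- contains code 21/64
  'b': [0/1 + 1/2*3/4, 0/1 + 1/2*1/1) = [3/8, 1/2)
  emit 'e', narrow to [1/4, 3/8)
Step 3: interval [1/4, 3/8), width = 3/8 - 1/4 = 1/8
  'd': [1/4 + 1/8*0/1, 1/4 + 1/8*1/2) = [1/4, 5/16)
  'e': [1/4 + 1/8*1/2, 1/4 + 1/8*3/4) = [5/16, 11/32) <- contains code 21/64
  'b': [1/4 + 1/8*3/4, 1/4 + 1/8*1/1) = [11/32, 3/8)
  emit 'e', narrow to [5/16, 11/32)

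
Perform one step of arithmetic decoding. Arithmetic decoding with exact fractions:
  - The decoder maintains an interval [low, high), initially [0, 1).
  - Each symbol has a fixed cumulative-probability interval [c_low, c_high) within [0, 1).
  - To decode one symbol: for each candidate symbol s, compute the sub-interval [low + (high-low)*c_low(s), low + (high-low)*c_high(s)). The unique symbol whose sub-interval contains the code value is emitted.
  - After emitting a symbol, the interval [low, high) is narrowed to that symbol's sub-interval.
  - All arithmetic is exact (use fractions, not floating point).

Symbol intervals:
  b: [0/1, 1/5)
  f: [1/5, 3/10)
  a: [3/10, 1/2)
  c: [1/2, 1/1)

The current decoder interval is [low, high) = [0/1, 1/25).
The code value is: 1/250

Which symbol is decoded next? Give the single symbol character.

Interval width = high − low = 1/25 − 0/1 = 1/25
Scaled code = (code − low) / width = (1/250 − 0/1) / 1/25 = 1/10
  b: [0/1, 1/5) ← scaled code falls here ✓
  f: [1/5, 3/10) 
  a: [3/10, 1/2) 
  c: [1/2, 1/1) 

Answer: b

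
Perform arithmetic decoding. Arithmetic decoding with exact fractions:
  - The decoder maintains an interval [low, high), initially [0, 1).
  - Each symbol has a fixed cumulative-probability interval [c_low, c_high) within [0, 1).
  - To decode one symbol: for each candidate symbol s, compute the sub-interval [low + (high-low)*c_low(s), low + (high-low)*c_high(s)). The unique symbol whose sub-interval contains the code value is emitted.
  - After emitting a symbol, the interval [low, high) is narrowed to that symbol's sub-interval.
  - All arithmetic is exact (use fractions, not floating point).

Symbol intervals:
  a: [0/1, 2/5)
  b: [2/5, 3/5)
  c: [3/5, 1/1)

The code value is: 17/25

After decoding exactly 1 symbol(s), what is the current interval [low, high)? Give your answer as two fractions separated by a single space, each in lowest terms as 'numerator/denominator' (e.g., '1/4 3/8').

Step 1: interval [0/1, 1/1), width = 1/1 - 0/1 = 1/1
  'a': [0/1 + 1/1*0/1, 0/1 + 1/1*2/5) = [0/1, 2/5)
  'b': [0/1 + 1/1*2/5, 0/1 + 1/1*3/5) = [2/5, 3/5)
  'c': [0/1 + 1/1*3/5, 0/1 + 1/1*1/1) = [3/5, 1/1) <- contains code 17/25
  emit 'c', narrow to [3/5, 1/1)

Answer: 3/5 1/1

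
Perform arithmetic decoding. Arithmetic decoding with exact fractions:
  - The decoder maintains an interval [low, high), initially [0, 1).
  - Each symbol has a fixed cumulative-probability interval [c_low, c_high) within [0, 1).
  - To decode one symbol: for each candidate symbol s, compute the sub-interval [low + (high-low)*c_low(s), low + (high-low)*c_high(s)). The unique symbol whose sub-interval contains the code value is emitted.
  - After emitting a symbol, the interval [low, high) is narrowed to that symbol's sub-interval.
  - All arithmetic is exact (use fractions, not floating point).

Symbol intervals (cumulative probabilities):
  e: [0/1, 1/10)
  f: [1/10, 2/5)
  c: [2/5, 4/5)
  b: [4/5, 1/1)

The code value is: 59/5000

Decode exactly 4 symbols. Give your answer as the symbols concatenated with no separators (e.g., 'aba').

Answer: efec

Derivation:
Step 1: interval [0/1, 1/1), width = 1/1 - 0/1 = 1/1
  'e': [0/1 + 1/1*0/1, 0/1 + 1/1*1/10) = [0/1, 1/10) <- contains code 59/5000
  'f': [0/1 + 1/1*1/10, 0/1 + 1/1*2/5) = [1/10, 2/5)
  'c': [0/1 + 1/1*2/5, 0/1 + 1/1*4/5) = [2/5, 4/5)
  'b': [0/1 + 1/1*4/5, 0/1 + 1/1*1/1) = [4/5, 1/1)
  emit 'e', narrow to [0/1, 1/10)
Step 2: interval [0/1, 1/10), width = 1/10 - 0/1 = 1/10
  'e': [0/1 + 1/10*0/1, 0/1 + 1/10*1/10) = [0/1, 1/100)
  'f': [0/1 + 1/10*1/10, 0/1 + 1/10*2/5) = [1/100, 1/25) <- contains code 59/5000
  'c': [0/1 + 1/10*2/5, 0/1 + 1/10*4/5) = [1/25, 2/25)
  'b': [0/1 + 1/10*4/5, 0/1 + 1/10*1/1) = [2/25, 1/10)
  emit 'f', narrow to [1/100, 1/25)
Step 3: interval [1/100, 1/25), width = 1/25 - 1/100 = 3/100
  'e': [1/100 + 3/100*0/1, 1/100 + 3/100*1/10) = [1/100, 13/1000) <- contains code 59/5000
  'f': [1/100 + 3/100*1/10, 1/100 + 3/100*2/5) = [13/1000, 11/500)
  'c': [1/100 + 3/100*2/5, 1/100 + 3/100*4/5) = [11/500, 17/500)
  'b': [1/100 + 3/100*4/5, 1/100 + 3/100*1/1) = [17/500, 1/25)
  emit 'e', narrow to [1/100, 13/1000)
Step 4: interval [1/100, 13/1000), width = 13/1000 - 1/100 = 3/1000
  'e': [1/100 + 3/1000*0/1, 1/100 + 3/1000*1/10) = [1/100, 103/10000)
  'f': [1/100 + 3/1000*1/10, 1/100 + 3/1000*2/5) = [103/10000, 7/625)
  'c': [1/100 + 3/1000*2/5, 1/100 + 3/1000*4/5) = [7/625, 31/2500) <- contains code 59/5000
  'b': [1/100 + 3/1000*4/5, 1/100 + 3/1000*1/1) = [31/2500, 13/1000)
  emit 'c', narrow to [7/625, 31/2500)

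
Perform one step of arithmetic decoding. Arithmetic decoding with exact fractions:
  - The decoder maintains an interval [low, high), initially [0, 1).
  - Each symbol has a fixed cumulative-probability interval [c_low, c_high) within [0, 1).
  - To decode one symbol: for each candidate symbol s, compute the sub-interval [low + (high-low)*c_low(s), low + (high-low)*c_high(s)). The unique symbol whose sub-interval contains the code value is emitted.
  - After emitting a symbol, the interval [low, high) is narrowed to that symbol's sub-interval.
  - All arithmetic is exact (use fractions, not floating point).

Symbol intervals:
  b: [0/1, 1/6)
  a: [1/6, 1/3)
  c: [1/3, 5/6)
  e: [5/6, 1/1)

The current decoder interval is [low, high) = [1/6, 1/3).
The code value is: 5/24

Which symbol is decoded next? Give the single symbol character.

Interval width = high − low = 1/3 − 1/6 = 1/6
Scaled code = (code − low) / width = (5/24 − 1/6) / 1/6 = 1/4
  b: [0/1, 1/6) 
  a: [1/6, 1/3) ← scaled code falls here ✓
  c: [1/3, 5/6) 
  e: [5/6, 1/1) 

Answer: a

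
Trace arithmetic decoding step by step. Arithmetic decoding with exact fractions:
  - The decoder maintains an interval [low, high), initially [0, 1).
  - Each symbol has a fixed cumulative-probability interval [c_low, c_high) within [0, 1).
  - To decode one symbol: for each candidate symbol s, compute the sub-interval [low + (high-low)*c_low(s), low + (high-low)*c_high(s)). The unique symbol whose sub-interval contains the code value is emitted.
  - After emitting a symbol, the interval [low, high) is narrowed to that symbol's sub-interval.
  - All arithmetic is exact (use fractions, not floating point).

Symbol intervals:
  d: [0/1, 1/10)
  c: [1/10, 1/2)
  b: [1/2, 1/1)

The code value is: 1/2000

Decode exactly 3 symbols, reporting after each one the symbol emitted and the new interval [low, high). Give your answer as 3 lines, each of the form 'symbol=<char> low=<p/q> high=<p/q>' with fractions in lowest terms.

Step 1: interval [0/1, 1/1), width = 1/1 - 0/1 = 1/1
  'd': [0/1 + 1/1*0/1, 0/1 + 1/1*1/10) = [0/1, 1/10) <- contains code 1/2000
  'c': [0/1 + 1/1*1/10, 0/1 + 1/1*1/2) = [1/10, 1/2)
  'b': [0/1 + 1/1*1/2, 0/1 + 1/1*1/1) = [1/2, 1/1)
  emit 'd', narrow to [0/1, 1/10)
Step 2: interval [0/1, 1/10), width = 1/10 - 0/1 = 1/10
  'd': [0/1 + 1/10*0/1, 0/1 + 1/10*1/10) = [0/1, 1/100) <- contains code 1/2000
  'c': [0/1 + 1/10*1/10, 0/1 + 1/10*1/2) = [1/100, 1/20)
  'b': [0/1 + 1/10*1/2, 0/1 + 1/10*1/1) = [1/20, 1/10)
  emit 'd', narrow to [0/1, 1/100)
Step 3: interval [0/1, 1/100), width = 1/100 - 0/1 = 1/100
  'd': [0/1 + 1/100*0/1, 0/1 + 1/100*1/10) = [0/1, 1/1000) <- contains code 1/2000
  'c': [0/1 + 1/100*1/10, 0/1 + 1/100*1/2) = [1/1000, 1/200)
  'b': [0/1 + 1/100*1/2, 0/1 + 1/100*1/1) = [1/200, 1/100)
  emit 'd', narrow to [0/1, 1/1000)

Answer: symbol=d low=0/1 high=1/10
symbol=d low=0/1 high=1/100
symbol=d low=0/1 high=1/1000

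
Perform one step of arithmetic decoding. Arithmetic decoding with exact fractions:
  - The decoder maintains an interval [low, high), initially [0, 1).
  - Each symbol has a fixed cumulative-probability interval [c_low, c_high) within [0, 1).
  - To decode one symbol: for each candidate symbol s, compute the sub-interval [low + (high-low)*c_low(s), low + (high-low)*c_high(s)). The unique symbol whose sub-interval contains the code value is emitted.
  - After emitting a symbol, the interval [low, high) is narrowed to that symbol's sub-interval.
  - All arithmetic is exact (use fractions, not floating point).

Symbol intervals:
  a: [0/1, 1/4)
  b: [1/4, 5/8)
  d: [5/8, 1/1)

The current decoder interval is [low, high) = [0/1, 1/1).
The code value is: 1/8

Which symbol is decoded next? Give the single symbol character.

Interval width = high − low = 1/1 − 0/1 = 1/1
Scaled code = (code − low) / width = (1/8 − 0/1) / 1/1 = 1/8
  a: [0/1, 1/4) ← scaled code falls here ✓
  b: [1/4, 5/8) 
  d: [5/8, 1/1) 

Answer: a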